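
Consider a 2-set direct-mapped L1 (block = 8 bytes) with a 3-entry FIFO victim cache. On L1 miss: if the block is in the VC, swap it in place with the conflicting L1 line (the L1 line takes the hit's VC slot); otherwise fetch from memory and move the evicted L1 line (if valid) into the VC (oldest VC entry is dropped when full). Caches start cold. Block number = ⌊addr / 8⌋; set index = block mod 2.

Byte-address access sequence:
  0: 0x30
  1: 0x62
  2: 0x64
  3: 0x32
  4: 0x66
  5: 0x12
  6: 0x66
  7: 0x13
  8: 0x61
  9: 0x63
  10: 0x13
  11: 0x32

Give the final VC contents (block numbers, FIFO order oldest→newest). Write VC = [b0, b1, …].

  [0] addr=0x30 blk=6 s=0: MISS | VC []
  [1] addr=0x62 blk=12 s=0: MISS | VC [6]
  [2] addr=0x64 blk=12 s=0: L1-HIT | VC [6]
  [3] addr=0x32 blk=6 s=0: VC-HIT | VC [12]
  [4] addr=0x66 blk=12 s=0: VC-HIT | VC [6]
  [5] addr=0x12 blk=2 s=0: MISS | VC [6, 12]
  [6] addr=0x66 blk=12 s=0: VC-HIT | VC [6, 2]
  [7] addr=0x13 blk=2 s=0: VC-HIT | VC [6, 12]
  [8] addr=0x61 blk=12 s=0: VC-HIT | VC [6, 2]
  [9] addr=0x63 blk=12 s=0: L1-HIT | VC [6, 2]
  [10] addr=0x13 blk=2 s=0: VC-HIT | VC [6, 12]
  [11] addr=0x32 blk=6 s=0: VC-HIT | VC [2, 12]

VC = [2, 12]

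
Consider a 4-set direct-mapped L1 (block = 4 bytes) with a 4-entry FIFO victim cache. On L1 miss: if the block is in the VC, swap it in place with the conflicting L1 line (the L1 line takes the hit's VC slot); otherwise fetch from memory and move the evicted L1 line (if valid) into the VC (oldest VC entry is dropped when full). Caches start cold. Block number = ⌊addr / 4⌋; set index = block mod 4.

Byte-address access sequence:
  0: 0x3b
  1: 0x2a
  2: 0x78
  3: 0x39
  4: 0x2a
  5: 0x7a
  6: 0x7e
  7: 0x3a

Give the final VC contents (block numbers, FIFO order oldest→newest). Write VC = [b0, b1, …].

VC = [10, 30]

#0 0x3b→b14/s2 MISS; vc=[]
#1 0x2a→b10/s2 MISS; vc=[14]
#2 0x78→b30/s2 MISS; vc=[14,10]
#3 0x39→b14/s2 VC-HIT; vc=[30,10]
#4 0x2a→b10/s2 VC-HIT; vc=[30,14]
#5 0x7a→b30/s2 VC-HIT; vc=[10,14]
#6 0x7e→b31/s3 MISS; vc=[10,14]
#7 0x3a→b14/s2 VC-HIT; vc=[10,30]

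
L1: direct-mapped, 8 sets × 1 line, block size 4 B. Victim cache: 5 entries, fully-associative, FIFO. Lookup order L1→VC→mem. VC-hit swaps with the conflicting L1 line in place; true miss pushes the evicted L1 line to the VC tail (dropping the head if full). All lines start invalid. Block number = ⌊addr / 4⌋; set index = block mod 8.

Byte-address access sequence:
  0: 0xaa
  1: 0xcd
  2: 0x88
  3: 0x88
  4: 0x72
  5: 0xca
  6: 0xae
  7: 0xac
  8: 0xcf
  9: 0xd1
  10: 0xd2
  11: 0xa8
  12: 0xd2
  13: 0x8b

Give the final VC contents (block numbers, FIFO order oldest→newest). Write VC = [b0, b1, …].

  [0] addr=0xaa blk=42 s=2: MISS | VC []
  [1] addr=0xcd blk=51 s=3: MISS | VC []
  [2] addr=0x88 blk=34 s=2: MISS | VC [42]
  [3] addr=0x88 blk=34 s=2: L1-HIT | VC [42]
  [4] addr=0x72 blk=28 s=4: MISS | VC [42]
  [5] addr=0xca blk=50 s=2: MISS | VC [42, 34]
  [6] addr=0xae blk=43 s=3: MISS | VC [42, 34, 51]
  [7] addr=0xac blk=43 s=3: L1-HIT | VC [42, 34, 51]
  [8] addr=0xcf blk=51 s=3: VC-HIT | VC [42, 34, 43]
  [9] addr=0xd1 blk=52 s=4: MISS | VC [42, 34, 43, 28]
  [10] addr=0xd2 blk=52 s=4: L1-HIT | VC [42, 34, 43, 28]
  [11] addr=0xa8 blk=42 s=2: VC-HIT | VC [50, 34, 43, 28]
  [12] addr=0xd2 blk=52 s=4: L1-HIT | VC [50, 34, 43, 28]
  [13] addr=0x8b blk=34 s=2: VC-HIT | VC [50, 42, 43, 28]

VC = [50, 42, 43, 28]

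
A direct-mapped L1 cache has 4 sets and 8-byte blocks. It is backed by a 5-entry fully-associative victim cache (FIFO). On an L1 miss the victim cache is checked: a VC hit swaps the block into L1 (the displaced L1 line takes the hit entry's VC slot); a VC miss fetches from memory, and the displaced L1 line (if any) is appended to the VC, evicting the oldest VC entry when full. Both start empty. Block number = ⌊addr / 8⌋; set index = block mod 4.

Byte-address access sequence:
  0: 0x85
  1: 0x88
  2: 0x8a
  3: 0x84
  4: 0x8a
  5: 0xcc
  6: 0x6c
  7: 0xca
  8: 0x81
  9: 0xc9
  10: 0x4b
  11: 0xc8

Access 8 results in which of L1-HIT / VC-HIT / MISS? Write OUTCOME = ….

0: 0x85 (blk 16, set 0) → MISS  vc=[]
1: 0x88 (blk 17, set 1) → MISS  vc=[]
2: 0x8a (blk 17, set 1) → L1-HIT  vc=[]
3: 0x84 (blk 16, set 0) → L1-HIT  vc=[]
4: 0x8a (blk 17, set 1) → L1-HIT  vc=[]
5: 0xcc (blk 25, set 1) → MISS  vc=[17]
6: 0x6c (blk 13, set 1) → MISS  vc=[17, 25]
7: 0xca (blk 25, set 1) → VC-HIT  vc=[17, 13]
8: 0x81 (blk 16, set 0) → L1-HIT  vc=[17, 13]
9: 0xc9 (blk 25, set 1) → L1-HIT  vc=[17, 13]
10: 0x4b (blk 9, set 1) → MISS  vc=[17, 13, 25]
11: 0xc8 (blk 25, set 1) → VC-HIT  vc=[17, 13, 9]

OUTCOME = L1-HIT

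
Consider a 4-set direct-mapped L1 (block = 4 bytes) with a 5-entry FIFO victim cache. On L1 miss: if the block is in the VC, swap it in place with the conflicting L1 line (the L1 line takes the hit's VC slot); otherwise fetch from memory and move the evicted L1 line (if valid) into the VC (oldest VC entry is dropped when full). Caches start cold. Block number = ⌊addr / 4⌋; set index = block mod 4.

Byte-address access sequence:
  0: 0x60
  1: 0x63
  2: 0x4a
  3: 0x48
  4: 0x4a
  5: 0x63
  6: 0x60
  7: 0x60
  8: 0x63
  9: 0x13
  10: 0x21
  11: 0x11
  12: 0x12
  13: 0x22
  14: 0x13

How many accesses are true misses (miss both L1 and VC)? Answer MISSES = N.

0: 0x60 (blk 24, set 0) → MISS  vc=[]
1: 0x63 (blk 24, set 0) → L1-HIT  vc=[]
2: 0x4a (blk 18, set 2) → MISS  vc=[]
3: 0x48 (blk 18, set 2) → L1-HIT  vc=[]
4: 0x4a (blk 18, set 2) → L1-HIT  vc=[]
5: 0x63 (blk 24, set 0) → L1-HIT  vc=[]
6: 0x60 (blk 24, set 0) → L1-HIT  vc=[]
7: 0x60 (blk 24, set 0) → L1-HIT  vc=[]
8: 0x63 (blk 24, set 0) → L1-HIT  vc=[]
9: 0x13 (blk 4, set 0) → MISS  vc=[24]
10: 0x21 (blk 8, set 0) → MISS  vc=[24, 4]
11: 0x11 (blk 4, set 0) → VC-HIT  vc=[24, 8]
12: 0x12 (blk 4, set 0) → L1-HIT  vc=[24, 8]
13: 0x22 (blk 8, set 0) → VC-HIT  vc=[24, 4]
14: 0x13 (blk 4, set 0) → VC-HIT  vc=[24, 8]

MISSES = 4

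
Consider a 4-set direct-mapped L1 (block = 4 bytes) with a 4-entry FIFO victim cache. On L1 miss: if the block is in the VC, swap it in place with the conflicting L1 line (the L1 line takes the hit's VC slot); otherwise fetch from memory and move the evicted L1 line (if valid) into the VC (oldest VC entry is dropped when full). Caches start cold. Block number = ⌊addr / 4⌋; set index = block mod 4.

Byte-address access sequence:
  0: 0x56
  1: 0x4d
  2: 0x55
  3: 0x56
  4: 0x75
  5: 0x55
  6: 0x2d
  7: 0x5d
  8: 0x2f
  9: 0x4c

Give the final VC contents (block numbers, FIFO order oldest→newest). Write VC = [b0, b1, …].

VC = [29, 11, 23]

  [0] addr=0x56 blk=21 s=1: MISS | VC []
  [1] addr=0x4d blk=19 s=3: MISS | VC []
  [2] addr=0x55 blk=21 s=1: L1-HIT | VC []
  [3] addr=0x56 blk=21 s=1: L1-HIT | VC []
  [4] addr=0x75 blk=29 s=1: MISS | VC [21]
  [5] addr=0x55 blk=21 s=1: VC-HIT | VC [29]
  [6] addr=0x2d blk=11 s=3: MISS | VC [29, 19]
  [7] addr=0x5d blk=23 s=3: MISS | VC [29, 19, 11]
  [8] addr=0x2f blk=11 s=3: VC-HIT | VC [29, 19, 23]
  [9] addr=0x4c blk=19 s=3: VC-HIT | VC [29, 11, 23]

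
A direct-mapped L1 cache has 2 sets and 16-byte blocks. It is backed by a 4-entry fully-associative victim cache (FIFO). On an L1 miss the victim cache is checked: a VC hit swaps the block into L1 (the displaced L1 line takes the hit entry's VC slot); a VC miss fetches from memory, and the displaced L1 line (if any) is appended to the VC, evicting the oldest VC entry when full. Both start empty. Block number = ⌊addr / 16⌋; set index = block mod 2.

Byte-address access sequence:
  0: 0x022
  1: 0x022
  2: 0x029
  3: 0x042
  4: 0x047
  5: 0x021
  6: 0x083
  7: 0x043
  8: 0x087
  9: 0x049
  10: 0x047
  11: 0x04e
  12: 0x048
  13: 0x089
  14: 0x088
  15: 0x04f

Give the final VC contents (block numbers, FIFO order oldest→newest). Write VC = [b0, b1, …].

0: 0x22 (blk 2, set 0) → MISS  vc=[]
1: 0x22 (blk 2, set 0) → L1-HIT  vc=[]
2: 0x29 (blk 2, set 0) → L1-HIT  vc=[]
3: 0x42 (blk 4, set 0) → MISS  vc=[2]
4: 0x47 (blk 4, set 0) → L1-HIT  vc=[2]
5: 0x21 (blk 2, set 0) → VC-HIT  vc=[4]
6: 0x83 (blk 8, set 0) → MISS  vc=[4, 2]
7: 0x43 (blk 4, set 0) → VC-HIT  vc=[8, 2]
8: 0x87 (blk 8, set 0) → VC-HIT  vc=[4, 2]
9: 0x49 (blk 4, set 0) → VC-HIT  vc=[8, 2]
10: 0x47 (blk 4, set 0) → L1-HIT  vc=[8, 2]
11: 0x4e (blk 4, set 0) → L1-HIT  vc=[8, 2]
12: 0x48 (blk 4, set 0) → L1-HIT  vc=[8, 2]
13: 0x89 (blk 8, set 0) → VC-HIT  vc=[4, 2]
14: 0x88 (blk 8, set 0) → L1-HIT  vc=[4, 2]
15: 0x4f (blk 4, set 0) → VC-HIT  vc=[8, 2]

VC = [8, 2]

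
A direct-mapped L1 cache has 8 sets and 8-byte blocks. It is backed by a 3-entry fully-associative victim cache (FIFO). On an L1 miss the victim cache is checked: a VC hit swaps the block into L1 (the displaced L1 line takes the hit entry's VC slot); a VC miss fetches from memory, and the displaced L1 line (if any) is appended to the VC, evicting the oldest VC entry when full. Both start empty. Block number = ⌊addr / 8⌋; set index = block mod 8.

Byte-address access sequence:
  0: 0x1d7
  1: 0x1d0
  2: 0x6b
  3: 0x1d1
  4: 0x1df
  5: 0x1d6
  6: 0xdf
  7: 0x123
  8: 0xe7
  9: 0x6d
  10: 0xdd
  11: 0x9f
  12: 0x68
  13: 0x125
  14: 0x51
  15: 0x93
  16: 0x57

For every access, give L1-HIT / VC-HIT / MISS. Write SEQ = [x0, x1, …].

#0 0x1d7→b58/s2 MISS; vc=[]
#1 0x1d0→b58/s2 L1-HIT; vc=[]
#2 0x6b→b13/s5 MISS; vc=[]
#3 0x1d1→b58/s2 L1-HIT; vc=[]
#4 0x1df→b59/s3 MISS; vc=[]
#5 0x1d6→b58/s2 L1-HIT; vc=[]
#6 0xdf→b27/s3 MISS; vc=[59]
#7 0x123→b36/s4 MISS; vc=[59]
#8 0xe7→b28/s4 MISS; vc=[59,36]
#9 0x6d→b13/s5 L1-HIT; vc=[59,36]
#10 0xdd→b27/s3 L1-HIT; vc=[59,36]
#11 0x9f→b19/s3 MISS; vc=[59,36,27]
#12 0x68→b13/s5 L1-HIT; vc=[59,36,27]
#13 0x125→b36/s4 VC-HIT; vc=[59,28,27]
#14 0x51→b10/s2 MISS; vc=[28,27,58]
#15 0x93→b18/s2 MISS; vc=[27,58,10]
#16 0x57→b10/s2 VC-HIT; vc=[27,58,18]

SEQ = [MISS, L1-HIT, MISS, L1-HIT, MISS, L1-HIT, MISS, MISS, MISS, L1-HIT, L1-HIT, MISS, L1-HIT, VC-HIT, MISS, MISS, VC-HIT]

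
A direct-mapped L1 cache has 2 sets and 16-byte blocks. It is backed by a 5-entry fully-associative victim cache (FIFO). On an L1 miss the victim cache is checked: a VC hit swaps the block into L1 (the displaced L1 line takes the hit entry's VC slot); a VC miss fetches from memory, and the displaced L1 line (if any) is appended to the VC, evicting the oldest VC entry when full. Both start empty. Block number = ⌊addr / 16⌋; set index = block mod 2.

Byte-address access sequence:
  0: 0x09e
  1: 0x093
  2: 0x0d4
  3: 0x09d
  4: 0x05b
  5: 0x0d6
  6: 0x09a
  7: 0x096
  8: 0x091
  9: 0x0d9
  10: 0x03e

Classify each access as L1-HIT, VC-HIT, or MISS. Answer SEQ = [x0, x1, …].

SEQ = [MISS, L1-HIT, MISS, VC-HIT, MISS, VC-HIT, VC-HIT, L1-HIT, L1-HIT, VC-HIT, MISS]

#0 0x9e→b9/s1 MISS; vc=[]
#1 0x93→b9/s1 L1-HIT; vc=[]
#2 0xd4→b13/s1 MISS; vc=[9]
#3 0x9d→b9/s1 VC-HIT; vc=[13]
#4 0x5b→b5/s1 MISS; vc=[13,9]
#5 0xd6→b13/s1 VC-HIT; vc=[5,9]
#6 0x9a→b9/s1 VC-HIT; vc=[5,13]
#7 0x96→b9/s1 L1-HIT; vc=[5,13]
#8 0x91→b9/s1 L1-HIT; vc=[5,13]
#9 0xd9→b13/s1 VC-HIT; vc=[5,9]
#10 0x3e→b3/s1 MISS; vc=[5,9,13]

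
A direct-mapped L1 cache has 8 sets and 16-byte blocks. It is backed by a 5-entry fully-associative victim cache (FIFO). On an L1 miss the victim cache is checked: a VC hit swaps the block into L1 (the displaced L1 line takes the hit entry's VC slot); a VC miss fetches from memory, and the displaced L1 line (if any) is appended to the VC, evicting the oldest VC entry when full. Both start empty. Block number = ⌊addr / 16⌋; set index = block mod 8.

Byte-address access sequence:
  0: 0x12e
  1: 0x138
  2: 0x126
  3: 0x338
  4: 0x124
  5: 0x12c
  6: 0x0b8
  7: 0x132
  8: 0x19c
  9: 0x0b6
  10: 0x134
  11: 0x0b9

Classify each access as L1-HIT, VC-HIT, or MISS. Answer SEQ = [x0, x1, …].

SEQ = [MISS, MISS, L1-HIT, MISS, L1-HIT, L1-HIT, MISS, VC-HIT, MISS, VC-HIT, VC-HIT, VC-HIT]

  [0] addr=0x12e blk=18 s=2: MISS | VC []
  [1] addr=0x138 blk=19 s=3: MISS | VC []
  [2] addr=0x126 blk=18 s=2: L1-HIT | VC []
  [3] addr=0x338 blk=51 s=3: MISS | VC [19]
  [4] addr=0x124 blk=18 s=2: L1-HIT | VC [19]
  [5] addr=0x12c blk=18 s=2: L1-HIT | VC [19]
  [6] addr=0xb8 blk=11 s=3: MISS | VC [19, 51]
  [7] addr=0x132 blk=19 s=3: VC-HIT | VC [11, 51]
  [8] addr=0x19c blk=25 s=1: MISS | VC [11, 51]
  [9] addr=0xb6 blk=11 s=3: VC-HIT | VC [19, 51]
  [10] addr=0x134 blk=19 s=3: VC-HIT | VC [11, 51]
  [11] addr=0xb9 blk=11 s=3: VC-HIT | VC [19, 51]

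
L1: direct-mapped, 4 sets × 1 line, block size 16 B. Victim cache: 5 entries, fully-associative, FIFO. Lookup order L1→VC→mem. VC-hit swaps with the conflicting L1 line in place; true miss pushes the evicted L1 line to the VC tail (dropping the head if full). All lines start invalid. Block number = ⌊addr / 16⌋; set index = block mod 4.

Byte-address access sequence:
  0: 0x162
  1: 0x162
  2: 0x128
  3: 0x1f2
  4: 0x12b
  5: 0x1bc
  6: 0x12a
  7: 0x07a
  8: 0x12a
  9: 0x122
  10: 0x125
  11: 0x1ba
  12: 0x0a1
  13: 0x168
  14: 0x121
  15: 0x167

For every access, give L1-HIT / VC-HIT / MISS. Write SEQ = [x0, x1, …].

0: 0x162 (blk 22, set 2) → MISS  vc=[]
1: 0x162 (blk 22, set 2) → L1-HIT  vc=[]
2: 0x128 (blk 18, set 2) → MISS  vc=[22]
3: 0x1f2 (blk 31, set 3) → MISS  vc=[22]
4: 0x12b (blk 18, set 2) → L1-HIT  vc=[22]
5: 0x1bc (blk 27, set 3) → MISS  vc=[22, 31]
6: 0x12a (blk 18, set 2) → L1-HIT  vc=[22, 31]
7: 0x7a (blk 7, set 3) → MISS  vc=[22, 31, 27]
8: 0x12a (blk 18, set 2) → L1-HIT  vc=[22, 31, 27]
9: 0x122 (blk 18, set 2) → L1-HIT  vc=[22, 31, 27]
10: 0x125 (blk 18, set 2) → L1-HIT  vc=[22, 31, 27]
11: 0x1ba (blk 27, set 3) → VC-HIT  vc=[22, 31, 7]
12: 0xa1 (blk 10, set 2) → MISS  vc=[22, 31, 7, 18]
13: 0x168 (blk 22, set 2) → VC-HIT  vc=[10, 31, 7, 18]
14: 0x121 (blk 18, set 2) → VC-HIT  vc=[10, 31, 7, 22]
15: 0x167 (blk 22, set 2) → VC-HIT  vc=[10, 31, 7, 18]

SEQ = [MISS, L1-HIT, MISS, MISS, L1-HIT, MISS, L1-HIT, MISS, L1-HIT, L1-HIT, L1-HIT, VC-HIT, MISS, VC-HIT, VC-HIT, VC-HIT]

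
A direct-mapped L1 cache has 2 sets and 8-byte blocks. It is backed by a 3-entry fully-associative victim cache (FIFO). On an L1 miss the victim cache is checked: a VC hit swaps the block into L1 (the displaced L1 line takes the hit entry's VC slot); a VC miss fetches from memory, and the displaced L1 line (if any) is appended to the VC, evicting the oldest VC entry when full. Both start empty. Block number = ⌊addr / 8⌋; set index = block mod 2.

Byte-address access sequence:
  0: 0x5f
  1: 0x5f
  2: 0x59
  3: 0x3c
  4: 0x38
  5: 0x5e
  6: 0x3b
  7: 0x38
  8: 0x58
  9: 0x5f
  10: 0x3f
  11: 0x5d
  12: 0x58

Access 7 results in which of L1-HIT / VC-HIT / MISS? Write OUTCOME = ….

  [0] addr=0x5f blk=11 s=1: MISS | VC []
  [1] addr=0x5f blk=11 s=1: L1-HIT | VC []
  [2] addr=0x59 blk=11 s=1: L1-HIT | VC []
  [3] addr=0x3c blk=7 s=1: MISS | VC [11]
  [4] addr=0x38 blk=7 s=1: L1-HIT | VC [11]
  [5] addr=0x5e blk=11 s=1: VC-HIT | VC [7]
  [6] addr=0x3b blk=7 s=1: VC-HIT | VC [11]
  [7] addr=0x38 blk=7 s=1: L1-HIT | VC [11]
  [8] addr=0x58 blk=11 s=1: VC-HIT | VC [7]
  [9] addr=0x5f blk=11 s=1: L1-HIT | VC [7]
  [10] addr=0x3f blk=7 s=1: VC-HIT | VC [11]
  [11] addr=0x5d blk=11 s=1: VC-HIT | VC [7]
  [12] addr=0x58 blk=11 s=1: L1-HIT | VC [7]

OUTCOME = L1-HIT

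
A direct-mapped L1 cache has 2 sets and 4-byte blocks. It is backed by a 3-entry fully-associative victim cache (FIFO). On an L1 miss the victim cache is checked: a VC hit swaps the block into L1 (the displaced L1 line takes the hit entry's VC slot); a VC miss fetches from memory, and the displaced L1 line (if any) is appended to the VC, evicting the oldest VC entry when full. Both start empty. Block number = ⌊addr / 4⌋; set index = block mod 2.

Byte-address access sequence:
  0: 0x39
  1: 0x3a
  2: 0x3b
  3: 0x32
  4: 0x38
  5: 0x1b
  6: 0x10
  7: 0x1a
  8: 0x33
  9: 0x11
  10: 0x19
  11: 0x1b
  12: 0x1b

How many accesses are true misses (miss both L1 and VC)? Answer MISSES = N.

0: 0x39 (blk 14, set 0) → MISS  vc=[]
1: 0x3a (blk 14, set 0) → L1-HIT  vc=[]
2: 0x3b (blk 14, set 0) → L1-HIT  vc=[]
3: 0x32 (blk 12, set 0) → MISS  vc=[14]
4: 0x38 (blk 14, set 0) → VC-HIT  vc=[12]
5: 0x1b (blk 6, set 0) → MISS  vc=[12, 14]
6: 0x10 (blk 4, set 0) → MISS  vc=[12, 14, 6]
7: 0x1a (blk 6, set 0) → VC-HIT  vc=[12, 14, 4]
8: 0x33 (blk 12, set 0) → VC-HIT  vc=[6, 14, 4]
9: 0x11 (blk 4, set 0) → VC-HIT  vc=[6, 14, 12]
10: 0x19 (blk 6, set 0) → VC-HIT  vc=[4, 14, 12]
11: 0x1b (blk 6, set 0) → L1-HIT  vc=[4, 14, 12]
12: 0x1b (blk 6, set 0) → L1-HIT  vc=[4, 14, 12]

MISSES = 4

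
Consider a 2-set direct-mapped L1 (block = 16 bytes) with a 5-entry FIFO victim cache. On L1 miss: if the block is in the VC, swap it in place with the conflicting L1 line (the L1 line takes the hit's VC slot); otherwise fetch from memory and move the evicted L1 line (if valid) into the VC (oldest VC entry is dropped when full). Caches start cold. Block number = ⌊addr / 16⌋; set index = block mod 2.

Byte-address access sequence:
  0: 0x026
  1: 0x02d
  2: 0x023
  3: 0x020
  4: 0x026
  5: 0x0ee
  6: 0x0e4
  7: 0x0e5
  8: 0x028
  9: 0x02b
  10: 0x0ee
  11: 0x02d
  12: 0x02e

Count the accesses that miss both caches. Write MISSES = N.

MISSES = 2

  [0] addr=0x26 blk=2 s=0: MISS | VC []
  [1] addr=0x2d blk=2 s=0: L1-HIT | VC []
  [2] addr=0x23 blk=2 s=0: L1-HIT | VC []
  [3] addr=0x20 blk=2 s=0: L1-HIT | VC []
  [4] addr=0x26 blk=2 s=0: L1-HIT | VC []
  [5] addr=0xee blk=14 s=0: MISS | VC [2]
  [6] addr=0xe4 blk=14 s=0: L1-HIT | VC [2]
  [7] addr=0xe5 blk=14 s=0: L1-HIT | VC [2]
  [8] addr=0x28 blk=2 s=0: VC-HIT | VC [14]
  [9] addr=0x2b blk=2 s=0: L1-HIT | VC [14]
  [10] addr=0xee blk=14 s=0: VC-HIT | VC [2]
  [11] addr=0x2d blk=2 s=0: VC-HIT | VC [14]
  [12] addr=0x2e blk=2 s=0: L1-HIT | VC [14]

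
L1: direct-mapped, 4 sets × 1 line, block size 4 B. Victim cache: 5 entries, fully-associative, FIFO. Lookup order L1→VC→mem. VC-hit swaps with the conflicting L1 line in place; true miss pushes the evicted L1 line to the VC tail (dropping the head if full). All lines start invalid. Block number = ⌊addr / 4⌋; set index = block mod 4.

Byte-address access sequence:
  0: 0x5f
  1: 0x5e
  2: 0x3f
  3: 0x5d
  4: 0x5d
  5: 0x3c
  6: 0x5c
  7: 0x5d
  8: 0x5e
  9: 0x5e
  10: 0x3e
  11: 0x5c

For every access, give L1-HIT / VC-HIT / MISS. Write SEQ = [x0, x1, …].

SEQ = [MISS, L1-HIT, MISS, VC-HIT, L1-HIT, VC-HIT, VC-HIT, L1-HIT, L1-HIT, L1-HIT, VC-HIT, VC-HIT]

#0 0x5f→b23/s3 MISS; vc=[]
#1 0x5e→b23/s3 L1-HIT; vc=[]
#2 0x3f→b15/s3 MISS; vc=[23]
#3 0x5d→b23/s3 VC-HIT; vc=[15]
#4 0x5d→b23/s3 L1-HIT; vc=[15]
#5 0x3c→b15/s3 VC-HIT; vc=[23]
#6 0x5c→b23/s3 VC-HIT; vc=[15]
#7 0x5d→b23/s3 L1-HIT; vc=[15]
#8 0x5e→b23/s3 L1-HIT; vc=[15]
#9 0x5e→b23/s3 L1-HIT; vc=[15]
#10 0x3e→b15/s3 VC-HIT; vc=[23]
#11 0x5c→b23/s3 VC-HIT; vc=[15]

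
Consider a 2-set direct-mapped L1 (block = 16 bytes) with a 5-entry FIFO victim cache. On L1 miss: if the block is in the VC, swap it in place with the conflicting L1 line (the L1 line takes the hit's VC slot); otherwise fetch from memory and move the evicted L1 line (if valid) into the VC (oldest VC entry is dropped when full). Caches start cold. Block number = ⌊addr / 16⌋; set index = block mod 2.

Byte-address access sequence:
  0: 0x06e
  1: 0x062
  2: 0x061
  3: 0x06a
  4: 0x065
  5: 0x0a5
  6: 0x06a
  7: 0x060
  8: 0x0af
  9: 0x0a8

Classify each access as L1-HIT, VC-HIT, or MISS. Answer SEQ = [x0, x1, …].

0: 0x6e (blk 6, set 0) → MISS  vc=[]
1: 0x62 (blk 6, set 0) → L1-HIT  vc=[]
2: 0x61 (blk 6, set 0) → L1-HIT  vc=[]
3: 0x6a (blk 6, set 0) → L1-HIT  vc=[]
4: 0x65 (blk 6, set 0) → L1-HIT  vc=[]
5: 0xa5 (blk 10, set 0) → MISS  vc=[6]
6: 0x6a (blk 6, set 0) → VC-HIT  vc=[10]
7: 0x60 (blk 6, set 0) → L1-HIT  vc=[10]
8: 0xaf (blk 10, set 0) → VC-HIT  vc=[6]
9: 0xa8 (blk 10, set 0) → L1-HIT  vc=[6]

SEQ = [MISS, L1-HIT, L1-HIT, L1-HIT, L1-HIT, MISS, VC-HIT, L1-HIT, VC-HIT, L1-HIT]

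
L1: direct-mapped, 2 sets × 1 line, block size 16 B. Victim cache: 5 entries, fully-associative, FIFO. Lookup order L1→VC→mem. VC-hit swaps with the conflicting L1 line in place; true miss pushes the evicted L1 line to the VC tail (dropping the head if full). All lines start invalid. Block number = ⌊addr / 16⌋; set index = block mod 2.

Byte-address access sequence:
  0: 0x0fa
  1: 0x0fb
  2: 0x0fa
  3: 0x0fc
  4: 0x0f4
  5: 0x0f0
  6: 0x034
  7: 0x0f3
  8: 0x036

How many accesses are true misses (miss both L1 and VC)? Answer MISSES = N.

0: 0xfa (blk 15, set 1) → MISS  vc=[]
1: 0xfb (blk 15, set 1) → L1-HIT  vc=[]
2: 0xfa (blk 15, set 1) → L1-HIT  vc=[]
3: 0xfc (blk 15, set 1) → L1-HIT  vc=[]
4: 0xf4 (blk 15, set 1) → L1-HIT  vc=[]
5: 0xf0 (blk 15, set 1) → L1-HIT  vc=[]
6: 0x34 (blk 3, set 1) → MISS  vc=[15]
7: 0xf3 (blk 15, set 1) → VC-HIT  vc=[3]
8: 0x36 (blk 3, set 1) → VC-HIT  vc=[15]

MISSES = 2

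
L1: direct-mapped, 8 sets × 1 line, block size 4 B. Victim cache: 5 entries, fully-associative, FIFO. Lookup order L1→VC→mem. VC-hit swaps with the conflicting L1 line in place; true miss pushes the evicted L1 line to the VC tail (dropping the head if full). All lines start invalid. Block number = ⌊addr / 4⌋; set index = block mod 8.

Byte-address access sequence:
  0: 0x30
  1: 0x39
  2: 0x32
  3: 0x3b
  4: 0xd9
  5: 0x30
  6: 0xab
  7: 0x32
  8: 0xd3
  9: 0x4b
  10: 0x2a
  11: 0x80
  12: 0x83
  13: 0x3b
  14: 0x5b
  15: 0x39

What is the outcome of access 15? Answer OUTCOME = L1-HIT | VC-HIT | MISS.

  [0] addr=0x30 blk=12 s=4: MISS | VC []
  [1] addr=0x39 blk=14 s=6: MISS | VC []
  [2] addr=0x32 blk=12 s=4: L1-HIT | VC []
  [3] addr=0x3b blk=14 s=6: L1-HIT | VC []
  [4] addr=0xd9 blk=54 s=6: MISS | VC [14]
  [5] addr=0x30 blk=12 s=4: L1-HIT | VC [14]
  [6] addr=0xab blk=42 s=2: MISS | VC [14]
  [7] addr=0x32 blk=12 s=4: L1-HIT | VC [14]
  [8] addr=0xd3 blk=52 s=4: MISS | VC [14, 12]
  [9] addr=0x4b blk=18 s=2: MISS | VC [14, 12, 42]
  [10] addr=0x2a blk=10 s=2: MISS | VC [14, 12, 42, 18]
  [11] addr=0x80 blk=32 s=0: MISS | VC [14, 12, 42, 18]
  [12] addr=0x83 blk=32 s=0: L1-HIT | VC [14, 12, 42, 18]
  [13] addr=0x3b blk=14 s=6: VC-HIT | VC [54, 12, 42, 18]
  [14] addr=0x5b blk=22 s=6: MISS | VC [54, 12, 42, 18, 14]
  [15] addr=0x39 blk=14 s=6: VC-HIT | VC [54, 12, 42, 18, 22]

OUTCOME = VC-HIT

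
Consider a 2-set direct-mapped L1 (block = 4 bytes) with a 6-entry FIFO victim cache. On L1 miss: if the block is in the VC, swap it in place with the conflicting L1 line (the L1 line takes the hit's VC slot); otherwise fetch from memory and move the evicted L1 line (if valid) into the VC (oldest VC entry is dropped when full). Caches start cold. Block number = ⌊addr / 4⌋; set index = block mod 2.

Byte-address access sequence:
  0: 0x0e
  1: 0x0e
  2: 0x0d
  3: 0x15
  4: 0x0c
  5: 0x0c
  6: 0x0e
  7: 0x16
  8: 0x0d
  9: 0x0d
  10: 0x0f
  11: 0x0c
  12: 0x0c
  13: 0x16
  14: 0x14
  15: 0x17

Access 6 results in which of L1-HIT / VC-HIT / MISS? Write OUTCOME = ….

#0 0xe→b3/s1 MISS; vc=[]
#1 0xe→b3/s1 L1-HIT; vc=[]
#2 0xd→b3/s1 L1-HIT; vc=[]
#3 0x15→b5/s1 MISS; vc=[3]
#4 0xc→b3/s1 VC-HIT; vc=[5]
#5 0xc→b3/s1 L1-HIT; vc=[5]
#6 0xe→b3/s1 L1-HIT; vc=[5]
#7 0x16→b5/s1 VC-HIT; vc=[3]
#8 0xd→b3/s1 VC-HIT; vc=[5]
#9 0xd→b3/s1 L1-HIT; vc=[5]
#10 0xf→b3/s1 L1-HIT; vc=[5]
#11 0xc→b3/s1 L1-HIT; vc=[5]
#12 0xc→b3/s1 L1-HIT; vc=[5]
#13 0x16→b5/s1 VC-HIT; vc=[3]
#14 0x14→b5/s1 L1-HIT; vc=[3]
#15 0x17→b5/s1 L1-HIT; vc=[3]

OUTCOME = L1-HIT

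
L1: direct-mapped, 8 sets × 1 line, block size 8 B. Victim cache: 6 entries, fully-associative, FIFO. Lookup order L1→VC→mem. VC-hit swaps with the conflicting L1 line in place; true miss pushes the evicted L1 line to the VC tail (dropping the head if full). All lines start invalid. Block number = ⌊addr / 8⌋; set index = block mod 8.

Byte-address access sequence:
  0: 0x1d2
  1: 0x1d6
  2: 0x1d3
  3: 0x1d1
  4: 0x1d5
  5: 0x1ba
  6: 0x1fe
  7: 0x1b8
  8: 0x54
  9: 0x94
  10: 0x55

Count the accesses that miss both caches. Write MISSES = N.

MISSES = 5

  [0] addr=0x1d2 blk=58 s=2: MISS | VC []
  [1] addr=0x1d6 blk=58 s=2: L1-HIT | VC []
  [2] addr=0x1d3 blk=58 s=2: L1-HIT | VC []
  [3] addr=0x1d1 blk=58 s=2: L1-HIT | VC []
  [4] addr=0x1d5 blk=58 s=2: L1-HIT | VC []
  [5] addr=0x1ba blk=55 s=7: MISS | VC []
  [6] addr=0x1fe blk=63 s=7: MISS | VC [55]
  [7] addr=0x1b8 blk=55 s=7: VC-HIT | VC [63]
  [8] addr=0x54 blk=10 s=2: MISS | VC [63, 58]
  [9] addr=0x94 blk=18 s=2: MISS | VC [63, 58, 10]
  [10] addr=0x55 blk=10 s=2: VC-HIT | VC [63, 58, 18]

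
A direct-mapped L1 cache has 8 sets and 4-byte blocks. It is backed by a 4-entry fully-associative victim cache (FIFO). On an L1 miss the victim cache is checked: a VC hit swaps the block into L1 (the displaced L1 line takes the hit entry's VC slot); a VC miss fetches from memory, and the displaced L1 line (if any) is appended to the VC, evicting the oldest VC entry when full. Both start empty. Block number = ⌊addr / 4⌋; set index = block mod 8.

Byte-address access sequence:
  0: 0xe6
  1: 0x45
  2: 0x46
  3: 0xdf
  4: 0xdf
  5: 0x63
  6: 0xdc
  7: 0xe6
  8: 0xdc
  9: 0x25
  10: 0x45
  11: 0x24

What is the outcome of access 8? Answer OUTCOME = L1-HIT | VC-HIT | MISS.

OUTCOME = L1-HIT

0: 0xe6 (blk 57, set 1) → MISS  vc=[]
1: 0x45 (blk 17, set 1) → MISS  vc=[57]
2: 0x46 (blk 17, set 1) → L1-HIT  vc=[57]
3: 0xdf (blk 55, set 7) → MISS  vc=[57]
4: 0xdf (blk 55, set 7) → L1-HIT  vc=[57]
5: 0x63 (blk 24, set 0) → MISS  vc=[57]
6: 0xdc (blk 55, set 7) → L1-HIT  vc=[57]
7: 0xe6 (blk 57, set 1) → VC-HIT  vc=[17]
8: 0xdc (blk 55, set 7) → L1-HIT  vc=[17]
9: 0x25 (blk 9, set 1) → MISS  vc=[17, 57]
10: 0x45 (blk 17, set 1) → VC-HIT  vc=[9, 57]
11: 0x24 (blk 9, set 1) → VC-HIT  vc=[17, 57]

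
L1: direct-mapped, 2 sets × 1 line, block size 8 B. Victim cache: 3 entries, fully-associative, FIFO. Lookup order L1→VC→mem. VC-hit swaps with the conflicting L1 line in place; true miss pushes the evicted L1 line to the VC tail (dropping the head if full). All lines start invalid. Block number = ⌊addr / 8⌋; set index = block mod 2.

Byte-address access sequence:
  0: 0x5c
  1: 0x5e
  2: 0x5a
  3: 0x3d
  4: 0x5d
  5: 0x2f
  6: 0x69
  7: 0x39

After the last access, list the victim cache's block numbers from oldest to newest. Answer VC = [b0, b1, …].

VC = [13, 11, 5]

#0 0x5c→b11/s1 MISS; vc=[]
#1 0x5e→b11/s1 L1-HIT; vc=[]
#2 0x5a→b11/s1 L1-HIT; vc=[]
#3 0x3d→b7/s1 MISS; vc=[11]
#4 0x5d→b11/s1 VC-HIT; vc=[7]
#5 0x2f→b5/s1 MISS; vc=[7,11]
#6 0x69→b13/s1 MISS; vc=[7,11,5]
#7 0x39→b7/s1 VC-HIT; vc=[13,11,5]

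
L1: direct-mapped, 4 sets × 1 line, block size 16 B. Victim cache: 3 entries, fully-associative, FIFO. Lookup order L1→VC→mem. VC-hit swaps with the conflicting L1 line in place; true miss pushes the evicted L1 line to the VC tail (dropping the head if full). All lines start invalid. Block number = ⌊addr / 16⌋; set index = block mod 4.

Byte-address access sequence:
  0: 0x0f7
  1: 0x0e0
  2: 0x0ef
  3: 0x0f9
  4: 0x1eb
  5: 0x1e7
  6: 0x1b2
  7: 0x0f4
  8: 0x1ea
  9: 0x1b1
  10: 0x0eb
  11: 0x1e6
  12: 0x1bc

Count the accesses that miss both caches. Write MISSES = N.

MISSES = 4

  [0] addr=0xf7 blk=15 s=3: MISS | VC []
  [1] addr=0xe0 blk=14 s=2: MISS | VC []
  [2] addr=0xef blk=14 s=2: L1-HIT | VC []
  [3] addr=0xf9 blk=15 s=3: L1-HIT | VC []
  [4] addr=0x1eb blk=30 s=2: MISS | VC [14]
  [5] addr=0x1e7 blk=30 s=2: L1-HIT | VC [14]
  [6] addr=0x1b2 blk=27 s=3: MISS | VC [14, 15]
  [7] addr=0xf4 blk=15 s=3: VC-HIT | VC [14, 27]
  [8] addr=0x1ea blk=30 s=2: L1-HIT | VC [14, 27]
  [9] addr=0x1b1 blk=27 s=3: VC-HIT | VC [14, 15]
  [10] addr=0xeb blk=14 s=2: VC-HIT | VC [30, 15]
  [11] addr=0x1e6 blk=30 s=2: VC-HIT | VC [14, 15]
  [12] addr=0x1bc blk=27 s=3: L1-HIT | VC [14, 15]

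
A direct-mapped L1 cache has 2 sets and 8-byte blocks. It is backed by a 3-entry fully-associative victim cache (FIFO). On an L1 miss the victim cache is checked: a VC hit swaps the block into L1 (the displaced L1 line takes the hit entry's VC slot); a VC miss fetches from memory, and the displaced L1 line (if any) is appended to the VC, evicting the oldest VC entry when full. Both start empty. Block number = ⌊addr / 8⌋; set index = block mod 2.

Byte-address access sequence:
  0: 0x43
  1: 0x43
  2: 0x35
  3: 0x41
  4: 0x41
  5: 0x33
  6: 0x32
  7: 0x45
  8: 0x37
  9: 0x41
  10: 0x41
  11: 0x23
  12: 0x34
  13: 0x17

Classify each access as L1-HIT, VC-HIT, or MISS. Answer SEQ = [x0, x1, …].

SEQ = [MISS, L1-HIT, MISS, VC-HIT, L1-HIT, VC-HIT, L1-HIT, VC-HIT, VC-HIT, VC-HIT, L1-HIT, MISS, VC-HIT, MISS]

0: 0x43 (blk 8, set 0) → MISS  vc=[]
1: 0x43 (blk 8, set 0) → L1-HIT  vc=[]
2: 0x35 (blk 6, set 0) → MISS  vc=[8]
3: 0x41 (blk 8, set 0) → VC-HIT  vc=[6]
4: 0x41 (blk 8, set 0) → L1-HIT  vc=[6]
5: 0x33 (blk 6, set 0) → VC-HIT  vc=[8]
6: 0x32 (blk 6, set 0) → L1-HIT  vc=[8]
7: 0x45 (blk 8, set 0) → VC-HIT  vc=[6]
8: 0x37 (blk 6, set 0) → VC-HIT  vc=[8]
9: 0x41 (blk 8, set 0) → VC-HIT  vc=[6]
10: 0x41 (blk 8, set 0) → L1-HIT  vc=[6]
11: 0x23 (blk 4, set 0) → MISS  vc=[6, 8]
12: 0x34 (blk 6, set 0) → VC-HIT  vc=[4, 8]
13: 0x17 (blk 2, set 0) → MISS  vc=[4, 8, 6]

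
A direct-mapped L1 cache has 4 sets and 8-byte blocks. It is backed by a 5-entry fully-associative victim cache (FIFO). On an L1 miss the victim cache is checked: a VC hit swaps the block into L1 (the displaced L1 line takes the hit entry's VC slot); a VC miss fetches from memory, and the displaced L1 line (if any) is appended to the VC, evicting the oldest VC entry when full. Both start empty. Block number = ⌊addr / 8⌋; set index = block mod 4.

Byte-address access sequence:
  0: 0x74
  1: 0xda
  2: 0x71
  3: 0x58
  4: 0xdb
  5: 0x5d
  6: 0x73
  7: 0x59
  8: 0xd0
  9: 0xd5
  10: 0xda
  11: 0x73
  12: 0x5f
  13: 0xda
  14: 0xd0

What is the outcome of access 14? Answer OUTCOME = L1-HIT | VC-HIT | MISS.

#0 0x74→b14/s2 MISS; vc=[]
#1 0xda→b27/s3 MISS; vc=[]
#2 0x71→b14/s2 L1-HIT; vc=[]
#3 0x58→b11/s3 MISS; vc=[27]
#4 0xdb→b27/s3 VC-HIT; vc=[11]
#5 0x5d→b11/s3 VC-HIT; vc=[27]
#6 0x73→b14/s2 L1-HIT; vc=[27]
#7 0x59→b11/s3 L1-HIT; vc=[27]
#8 0xd0→b26/s2 MISS; vc=[27,14]
#9 0xd5→b26/s2 L1-HIT; vc=[27,14]
#10 0xda→b27/s3 VC-HIT; vc=[11,14]
#11 0x73→b14/s2 VC-HIT; vc=[11,26]
#12 0x5f→b11/s3 VC-HIT; vc=[27,26]
#13 0xda→b27/s3 VC-HIT; vc=[11,26]
#14 0xd0→b26/s2 VC-HIT; vc=[11,14]

OUTCOME = VC-HIT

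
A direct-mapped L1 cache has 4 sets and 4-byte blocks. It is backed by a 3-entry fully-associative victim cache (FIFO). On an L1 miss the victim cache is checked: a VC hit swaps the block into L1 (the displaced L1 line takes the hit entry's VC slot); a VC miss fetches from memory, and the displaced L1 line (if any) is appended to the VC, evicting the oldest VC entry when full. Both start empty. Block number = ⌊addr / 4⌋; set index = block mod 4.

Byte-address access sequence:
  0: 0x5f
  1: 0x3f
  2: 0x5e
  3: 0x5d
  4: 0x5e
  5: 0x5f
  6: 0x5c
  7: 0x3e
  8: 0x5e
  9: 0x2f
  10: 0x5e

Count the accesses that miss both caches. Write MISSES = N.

MISSES = 3

0: 0x5f (blk 23, set 3) → MISS  vc=[]
1: 0x3f (blk 15, set 3) → MISS  vc=[23]
2: 0x5e (blk 23, set 3) → VC-HIT  vc=[15]
3: 0x5d (blk 23, set 3) → L1-HIT  vc=[15]
4: 0x5e (blk 23, set 3) → L1-HIT  vc=[15]
5: 0x5f (blk 23, set 3) → L1-HIT  vc=[15]
6: 0x5c (blk 23, set 3) → L1-HIT  vc=[15]
7: 0x3e (blk 15, set 3) → VC-HIT  vc=[23]
8: 0x5e (blk 23, set 3) → VC-HIT  vc=[15]
9: 0x2f (blk 11, set 3) → MISS  vc=[15, 23]
10: 0x5e (blk 23, set 3) → VC-HIT  vc=[15, 11]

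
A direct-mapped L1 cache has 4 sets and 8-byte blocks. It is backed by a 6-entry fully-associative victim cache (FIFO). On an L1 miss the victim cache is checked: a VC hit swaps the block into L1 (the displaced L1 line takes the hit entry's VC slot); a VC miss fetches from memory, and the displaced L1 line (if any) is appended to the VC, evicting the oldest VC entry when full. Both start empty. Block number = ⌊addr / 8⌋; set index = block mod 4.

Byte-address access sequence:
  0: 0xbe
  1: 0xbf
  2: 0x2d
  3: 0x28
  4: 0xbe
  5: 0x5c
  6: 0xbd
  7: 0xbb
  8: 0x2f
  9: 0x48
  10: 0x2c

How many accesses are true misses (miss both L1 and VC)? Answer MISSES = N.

MISSES = 4

0: 0xbe (blk 23, set 3) → MISS  vc=[]
1: 0xbf (blk 23, set 3) → L1-HIT  vc=[]
2: 0x2d (blk 5, set 1) → MISS  vc=[]
3: 0x28 (blk 5, set 1) → L1-HIT  vc=[]
4: 0xbe (blk 23, set 3) → L1-HIT  vc=[]
5: 0x5c (blk 11, set 3) → MISS  vc=[23]
6: 0xbd (blk 23, set 3) → VC-HIT  vc=[11]
7: 0xbb (blk 23, set 3) → L1-HIT  vc=[11]
8: 0x2f (blk 5, set 1) → L1-HIT  vc=[11]
9: 0x48 (blk 9, set 1) → MISS  vc=[11, 5]
10: 0x2c (blk 5, set 1) → VC-HIT  vc=[11, 9]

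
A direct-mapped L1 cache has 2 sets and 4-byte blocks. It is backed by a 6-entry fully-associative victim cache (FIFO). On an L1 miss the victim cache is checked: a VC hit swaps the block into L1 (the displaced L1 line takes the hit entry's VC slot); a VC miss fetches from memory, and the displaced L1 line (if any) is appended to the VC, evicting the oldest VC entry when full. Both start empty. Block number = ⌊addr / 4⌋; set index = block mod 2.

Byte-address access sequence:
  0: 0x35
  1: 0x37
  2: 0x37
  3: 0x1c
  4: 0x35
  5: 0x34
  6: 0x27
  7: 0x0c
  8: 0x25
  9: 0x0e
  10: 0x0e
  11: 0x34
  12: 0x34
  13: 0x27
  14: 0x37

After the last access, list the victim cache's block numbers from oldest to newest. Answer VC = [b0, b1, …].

VC = [7, 3, 9]

0: 0x35 (blk 13, set 1) → MISS  vc=[]
1: 0x37 (blk 13, set 1) → L1-HIT  vc=[]
2: 0x37 (blk 13, set 1) → L1-HIT  vc=[]
3: 0x1c (blk 7, set 1) → MISS  vc=[13]
4: 0x35 (blk 13, set 1) → VC-HIT  vc=[7]
5: 0x34 (blk 13, set 1) → L1-HIT  vc=[7]
6: 0x27 (blk 9, set 1) → MISS  vc=[7, 13]
7: 0xc (blk 3, set 1) → MISS  vc=[7, 13, 9]
8: 0x25 (blk 9, set 1) → VC-HIT  vc=[7, 13, 3]
9: 0xe (blk 3, set 1) → VC-HIT  vc=[7, 13, 9]
10: 0xe (blk 3, set 1) → L1-HIT  vc=[7, 13, 9]
11: 0x34 (blk 13, set 1) → VC-HIT  vc=[7, 3, 9]
12: 0x34 (blk 13, set 1) → L1-HIT  vc=[7, 3, 9]
13: 0x27 (blk 9, set 1) → VC-HIT  vc=[7, 3, 13]
14: 0x37 (blk 13, set 1) → VC-HIT  vc=[7, 3, 9]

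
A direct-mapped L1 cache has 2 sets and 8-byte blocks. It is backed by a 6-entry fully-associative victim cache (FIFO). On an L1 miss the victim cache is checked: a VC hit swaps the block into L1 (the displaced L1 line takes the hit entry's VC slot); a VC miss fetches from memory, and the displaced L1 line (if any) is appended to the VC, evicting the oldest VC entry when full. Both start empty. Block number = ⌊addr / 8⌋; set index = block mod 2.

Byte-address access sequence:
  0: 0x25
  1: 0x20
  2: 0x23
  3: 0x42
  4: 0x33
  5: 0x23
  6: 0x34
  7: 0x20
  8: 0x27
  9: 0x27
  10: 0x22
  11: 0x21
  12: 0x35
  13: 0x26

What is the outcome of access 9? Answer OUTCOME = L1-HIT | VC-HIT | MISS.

OUTCOME = L1-HIT

  [0] addr=0x25 blk=4 s=0: MISS | VC []
  [1] addr=0x20 blk=4 s=0: L1-HIT | VC []
  [2] addr=0x23 blk=4 s=0: L1-HIT | VC []
  [3] addr=0x42 blk=8 s=0: MISS | VC [4]
  [4] addr=0x33 blk=6 s=0: MISS | VC [4, 8]
  [5] addr=0x23 blk=4 s=0: VC-HIT | VC [6, 8]
  [6] addr=0x34 blk=6 s=0: VC-HIT | VC [4, 8]
  [7] addr=0x20 blk=4 s=0: VC-HIT | VC [6, 8]
  [8] addr=0x27 blk=4 s=0: L1-HIT | VC [6, 8]
  [9] addr=0x27 blk=4 s=0: L1-HIT | VC [6, 8]
  [10] addr=0x22 blk=4 s=0: L1-HIT | VC [6, 8]
  [11] addr=0x21 blk=4 s=0: L1-HIT | VC [6, 8]
  [12] addr=0x35 blk=6 s=0: VC-HIT | VC [4, 8]
  [13] addr=0x26 blk=4 s=0: VC-HIT | VC [6, 8]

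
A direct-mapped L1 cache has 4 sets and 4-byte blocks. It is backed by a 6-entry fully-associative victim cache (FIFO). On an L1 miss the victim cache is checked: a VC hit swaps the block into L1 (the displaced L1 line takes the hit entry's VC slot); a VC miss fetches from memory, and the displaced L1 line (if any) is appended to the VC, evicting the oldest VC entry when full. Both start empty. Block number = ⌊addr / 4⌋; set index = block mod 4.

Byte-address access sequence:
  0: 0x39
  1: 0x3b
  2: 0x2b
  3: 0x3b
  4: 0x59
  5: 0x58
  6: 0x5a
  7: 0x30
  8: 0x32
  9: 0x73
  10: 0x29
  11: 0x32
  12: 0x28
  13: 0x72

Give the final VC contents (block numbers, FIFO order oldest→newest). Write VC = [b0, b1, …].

0: 0x39 (blk 14, set 2) → MISS  vc=[]
1: 0x3b (blk 14, set 2) → L1-HIT  vc=[]
2: 0x2b (blk 10, set 2) → MISS  vc=[14]
3: 0x3b (blk 14, set 2) → VC-HIT  vc=[10]
4: 0x59 (blk 22, set 2) → MISS  vc=[10, 14]
5: 0x58 (blk 22, set 2) → L1-HIT  vc=[10, 14]
6: 0x5a (blk 22, set 2) → L1-HIT  vc=[10, 14]
7: 0x30 (blk 12, set 0) → MISS  vc=[10, 14]
8: 0x32 (blk 12, set 0) → L1-HIT  vc=[10, 14]
9: 0x73 (blk 28, set 0) → MISS  vc=[10, 14, 12]
10: 0x29 (blk 10, set 2) → VC-HIT  vc=[22, 14, 12]
11: 0x32 (blk 12, set 0) → VC-HIT  vc=[22, 14, 28]
12: 0x28 (blk 10, set 2) → L1-HIT  vc=[22, 14, 28]
13: 0x72 (blk 28, set 0) → VC-HIT  vc=[22, 14, 12]

VC = [22, 14, 12]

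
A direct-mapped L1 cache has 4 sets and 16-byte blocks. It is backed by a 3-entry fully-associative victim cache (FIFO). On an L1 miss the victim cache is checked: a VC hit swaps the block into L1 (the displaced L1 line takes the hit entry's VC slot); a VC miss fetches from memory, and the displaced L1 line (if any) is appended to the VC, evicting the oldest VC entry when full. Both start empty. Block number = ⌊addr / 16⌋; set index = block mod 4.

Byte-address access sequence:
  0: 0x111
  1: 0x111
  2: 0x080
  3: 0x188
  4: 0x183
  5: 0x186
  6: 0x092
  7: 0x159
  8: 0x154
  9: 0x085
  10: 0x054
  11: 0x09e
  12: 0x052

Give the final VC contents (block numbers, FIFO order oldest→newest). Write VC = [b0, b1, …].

  [0] addr=0x111 blk=17 s=1: MISS | VC []
  [1] addr=0x111 blk=17 s=1: L1-HIT | VC []
  [2] addr=0x80 blk=8 s=0: MISS | VC []
  [3] addr=0x188 blk=24 s=0: MISS | VC [8]
  [4] addr=0x183 blk=24 s=0: L1-HIT | VC [8]
  [5] addr=0x186 blk=24 s=0: L1-HIT | VC [8]
  [6] addr=0x92 blk=9 s=1: MISS | VC [8, 17]
  [7] addr=0x159 blk=21 s=1: MISS | VC [8, 17, 9]
  [8] addr=0x154 blk=21 s=1: L1-HIT | VC [8, 17, 9]
  [9] addr=0x85 blk=8 s=0: VC-HIT | VC [24, 17, 9]
  [10] addr=0x54 blk=5 s=1: MISS | VC [17, 9, 21]
  [11] addr=0x9e blk=9 s=1: VC-HIT | VC [17, 5, 21]
  [12] addr=0x52 blk=5 s=1: VC-HIT | VC [17, 9, 21]

VC = [17, 9, 21]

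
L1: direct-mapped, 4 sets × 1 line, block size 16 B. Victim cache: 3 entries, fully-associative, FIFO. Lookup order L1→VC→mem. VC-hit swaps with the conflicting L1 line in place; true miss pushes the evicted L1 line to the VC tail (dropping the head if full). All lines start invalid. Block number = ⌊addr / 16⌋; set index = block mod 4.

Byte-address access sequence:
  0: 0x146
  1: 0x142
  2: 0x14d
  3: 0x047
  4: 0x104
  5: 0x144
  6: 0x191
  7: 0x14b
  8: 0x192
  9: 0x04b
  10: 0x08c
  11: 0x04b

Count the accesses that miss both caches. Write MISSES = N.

MISSES = 5

  [0] addr=0x146 blk=20 s=0: MISS | VC []
  [1] addr=0x142 blk=20 s=0: L1-HIT | VC []
  [2] addr=0x14d blk=20 s=0: L1-HIT | VC []
  [3] addr=0x47 blk=4 s=0: MISS | VC [20]
  [4] addr=0x104 blk=16 s=0: MISS | VC [20, 4]
  [5] addr=0x144 blk=20 s=0: VC-HIT | VC [16, 4]
  [6] addr=0x191 blk=25 s=1: MISS | VC [16, 4]
  [7] addr=0x14b blk=20 s=0: L1-HIT | VC [16, 4]
  [8] addr=0x192 blk=25 s=1: L1-HIT | VC [16, 4]
  [9] addr=0x4b blk=4 s=0: VC-HIT | VC [16, 20]
  [10] addr=0x8c blk=8 s=0: MISS | VC [16, 20, 4]
  [11] addr=0x4b blk=4 s=0: VC-HIT | VC [16, 20, 8]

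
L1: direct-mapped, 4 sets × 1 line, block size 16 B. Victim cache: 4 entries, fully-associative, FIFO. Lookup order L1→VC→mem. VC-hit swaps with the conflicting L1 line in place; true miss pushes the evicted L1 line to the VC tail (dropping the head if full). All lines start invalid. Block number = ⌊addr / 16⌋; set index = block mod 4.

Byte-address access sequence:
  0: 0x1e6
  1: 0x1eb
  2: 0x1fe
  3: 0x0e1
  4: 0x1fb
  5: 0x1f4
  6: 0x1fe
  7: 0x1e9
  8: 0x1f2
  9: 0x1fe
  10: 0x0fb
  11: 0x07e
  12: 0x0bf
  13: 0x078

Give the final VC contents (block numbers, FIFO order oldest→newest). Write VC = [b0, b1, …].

0: 0x1e6 (blk 30, set 2) → MISS  vc=[]
1: 0x1eb (blk 30, set 2) → L1-HIT  vc=[]
2: 0x1fe (blk 31, set 3) → MISS  vc=[]
3: 0xe1 (blk 14, set 2) → MISS  vc=[30]
4: 0x1fb (blk 31, set 3) → L1-HIT  vc=[30]
5: 0x1f4 (blk 31, set 3) → L1-HIT  vc=[30]
6: 0x1fe (blk 31, set 3) → L1-HIT  vc=[30]
7: 0x1e9 (blk 30, set 2) → VC-HIT  vc=[14]
8: 0x1f2 (blk 31, set 3) → L1-HIT  vc=[14]
9: 0x1fe (blk 31, set 3) → L1-HIT  vc=[14]
10: 0xfb (blk 15, set 3) → MISS  vc=[14, 31]
11: 0x7e (blk 7, set 3) → MISS  vc=[14, 31, 15]
12: 0xbf (blk 11, set 3) → MISS  vc=[14, 31, 15, 7]
13: 0x78 (blk 7, set 3) → VC-HIT  vc=[14, 31, 15, 11]

VC = [14, 31, 15, 11]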